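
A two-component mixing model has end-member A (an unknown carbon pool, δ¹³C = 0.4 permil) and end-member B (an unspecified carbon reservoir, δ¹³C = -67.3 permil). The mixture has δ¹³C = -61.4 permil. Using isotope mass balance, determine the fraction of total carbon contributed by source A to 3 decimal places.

δ_mix = f_A·δ_A + (1 − f_A)·δ_B  ⇒  f_A = (δ_mix − δ_B)/(δ_A − δ_B)
f_A = (-61.4 − (-67.3)) / (0.4 − (-67.3))
f_A = 5.9 / 67.7 = 0.0871

0.087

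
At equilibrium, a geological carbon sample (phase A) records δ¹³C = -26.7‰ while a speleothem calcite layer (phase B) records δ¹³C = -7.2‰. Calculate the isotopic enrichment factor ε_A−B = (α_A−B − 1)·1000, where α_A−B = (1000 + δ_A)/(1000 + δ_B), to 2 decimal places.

α_A−B = (1000 + -26.7) / (1000 + -7.2) = 973.3 / 992.8 = 0.980359
ε_A−B = (0.980359 − 1) × 1000 = -19.641‰
(The approximation ε ≈ δ_A − δ_B would give -19.5‰.)

-19.64‰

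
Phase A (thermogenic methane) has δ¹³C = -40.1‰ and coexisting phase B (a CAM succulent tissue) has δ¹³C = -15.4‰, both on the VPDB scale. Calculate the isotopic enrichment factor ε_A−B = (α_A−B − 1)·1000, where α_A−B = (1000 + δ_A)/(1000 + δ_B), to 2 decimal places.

-25.09‰

α_A−B = (1000 + -40.1) / (1000 + -15.4) = 959.9 / 984.6 = 0.974914
ε_A−B = (0.974914 − 1) × 1000 = -25.086‰
(The approximation ε ≈ δ_A − δ_B would give -24.7‰.)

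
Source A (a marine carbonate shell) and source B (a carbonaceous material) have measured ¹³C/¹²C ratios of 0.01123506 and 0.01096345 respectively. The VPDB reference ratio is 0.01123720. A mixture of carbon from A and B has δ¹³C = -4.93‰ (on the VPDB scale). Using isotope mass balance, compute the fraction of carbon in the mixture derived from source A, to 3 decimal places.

0.804

δ_A = (0.01123506/0.01123720 − 1)×1000 = (0.999810 − 1)×1000 = -0.190‰
δ_B = (0.01096345/0.01123720 − 1)×1000 = (0.975639 − 1)×1000 = -24.361‰
f_A = (δ_mix − δ_B)/(δ_A − δ_B) = (-4.93 − (-24.361))/(-0.190 − (-24.361))
f_A = 19.431 / 24.171 = 0.8039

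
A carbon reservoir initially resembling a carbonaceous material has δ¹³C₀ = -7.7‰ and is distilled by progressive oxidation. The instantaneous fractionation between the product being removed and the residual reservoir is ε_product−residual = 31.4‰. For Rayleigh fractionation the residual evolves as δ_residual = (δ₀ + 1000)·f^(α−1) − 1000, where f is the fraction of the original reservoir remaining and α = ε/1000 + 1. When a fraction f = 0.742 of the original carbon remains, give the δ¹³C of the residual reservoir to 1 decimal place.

Rayleigh residual: δ_res = (δ₀ + 1000)·f^(α−1) − 1000
α = ε/1000 + 1 = 1.03140, so α − 1 = 0.03140
f^(α−1) = 0.742^(0.03140) = 0.990674
δ_res = (-7.7 + 1000) × 0.990674 − 1000 = 983.046 − 1000 = -16.95‰

-17.0‰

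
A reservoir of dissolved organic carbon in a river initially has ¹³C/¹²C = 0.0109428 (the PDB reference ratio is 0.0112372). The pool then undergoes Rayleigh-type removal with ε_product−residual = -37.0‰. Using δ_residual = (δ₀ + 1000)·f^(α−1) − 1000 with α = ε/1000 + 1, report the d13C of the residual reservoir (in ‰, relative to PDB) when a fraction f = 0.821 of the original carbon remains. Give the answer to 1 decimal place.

δ₀ = (0.0109428/0.0112372 − 1)×1000 = (0.973801 − 1)×1000 = -26.199‰
α − 1 = ε/1000 = -0.0370
f^(α−1) = 0.821^(-0.0370) = 1.007324
δ_res = (-26.199 + 1000) × 1.007324 − 1000 = 980.934 − 1000 = -19.07‰

-19.1‰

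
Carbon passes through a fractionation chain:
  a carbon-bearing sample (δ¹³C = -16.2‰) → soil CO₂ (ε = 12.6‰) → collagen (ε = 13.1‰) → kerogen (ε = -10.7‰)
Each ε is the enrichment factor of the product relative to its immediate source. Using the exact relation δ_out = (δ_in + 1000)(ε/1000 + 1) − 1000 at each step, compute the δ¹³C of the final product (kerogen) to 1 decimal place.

step 1: δ = (-16.20 + 1000)·(12.6/1000 + 1) − 1000 = -3.80‰
step 2: δ = (-3.80 + 1000)·(13.1/1000 + 1) − 1000 = 9.25‰
step 3: δ = (9.25 + 1000)·(-10.7/1000 + 1) − 1000 = -1.55‰

-1.6‰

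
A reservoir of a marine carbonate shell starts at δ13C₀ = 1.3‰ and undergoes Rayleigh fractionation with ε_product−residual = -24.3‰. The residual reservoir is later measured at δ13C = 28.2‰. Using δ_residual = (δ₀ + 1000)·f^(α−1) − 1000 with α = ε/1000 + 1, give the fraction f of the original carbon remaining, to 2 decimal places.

0.34

α − 1 = ε/1000 = -0.0243
(δ_res + 1000)/(δ₀ + 1000) = (28.2 + 1000)/(1.3 + 1000) = 1028.2/1001.3 = 1.026865
f = 1.026865^(1/-0.0243) = exp(ln(1.026865)/-0.0243) = exp(0.02651/-0.0243)
f = exp(-1.0910) = 0.3359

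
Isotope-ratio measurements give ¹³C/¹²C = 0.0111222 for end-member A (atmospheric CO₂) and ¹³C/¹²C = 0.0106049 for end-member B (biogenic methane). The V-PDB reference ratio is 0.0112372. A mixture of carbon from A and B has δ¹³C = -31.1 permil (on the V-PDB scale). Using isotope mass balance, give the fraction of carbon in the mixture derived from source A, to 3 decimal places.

δ_A = (0.0111222/0.0112372 − 1)×1000 = (0.989766 − 1)×1000 = -10.234 permil
δ_B = (0.0106049/0.0112372 − 1)×1000 = (0.943732 − 1)×1000 = -56.268 permil
f_A = (δ_mix − δ_B)/(δ_A − δ_B) = (-31.1 − (-56.268))/(-10.234 − (-56.268))
f_A = 25.168 / 46.035 = 0.5467

0.547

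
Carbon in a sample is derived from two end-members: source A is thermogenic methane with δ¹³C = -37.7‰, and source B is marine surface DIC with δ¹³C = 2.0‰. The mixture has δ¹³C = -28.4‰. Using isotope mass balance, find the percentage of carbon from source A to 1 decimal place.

δ_mix = f_A·δ_A + (1 − f_A)·δ_B  ⇒  f_A = (δ_mix − δ_B)/(δ_A − δ_B)
f_A = (-28.4 − (2.0)) / (-37.7 − (2.0))
f_A = -30.4 / -39.7 = 0.7657

76.6%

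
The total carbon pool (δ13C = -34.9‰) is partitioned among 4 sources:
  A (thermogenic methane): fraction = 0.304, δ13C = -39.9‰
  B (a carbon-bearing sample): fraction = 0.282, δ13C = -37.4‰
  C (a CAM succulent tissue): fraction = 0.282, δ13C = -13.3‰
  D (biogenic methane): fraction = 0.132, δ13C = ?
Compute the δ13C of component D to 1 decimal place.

Isotope mass balance: δ_bulk = Σ fᵢ·δᵢ.
-34.9 = 0.304×(-39.9) + 0.282×(-37.4) + 0.282×(-13.3) + 0.132×δ_D
0.132·δ_D = -34.9 − (-26.427) = -8.473
δ_D = -8.473 / 0.132 = -64.19‰

-64.2‰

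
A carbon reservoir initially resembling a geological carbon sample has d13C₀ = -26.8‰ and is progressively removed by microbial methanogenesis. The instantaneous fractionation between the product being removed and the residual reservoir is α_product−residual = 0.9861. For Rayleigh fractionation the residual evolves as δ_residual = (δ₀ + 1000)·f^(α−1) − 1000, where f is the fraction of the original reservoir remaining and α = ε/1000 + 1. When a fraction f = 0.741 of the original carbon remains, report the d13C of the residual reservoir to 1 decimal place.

Rayleigh residual: δ_res = (δ₀ + 1000)·f^(α−1) − 1000
α − 1 = -0.01390
f^(α−1) = 0.741^(-0.01390) = 1.004175
δ_res = (-26.8 + 1000) × 1.004175 − 1000 = 977.263 − 1000 = -22.74‰

-22.7‰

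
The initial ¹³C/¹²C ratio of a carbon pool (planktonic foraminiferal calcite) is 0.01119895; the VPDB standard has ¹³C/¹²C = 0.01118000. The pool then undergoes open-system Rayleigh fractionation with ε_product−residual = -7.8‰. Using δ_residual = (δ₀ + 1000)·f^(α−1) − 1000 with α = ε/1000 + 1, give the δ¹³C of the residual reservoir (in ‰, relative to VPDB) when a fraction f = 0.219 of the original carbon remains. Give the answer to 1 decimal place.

13.6‰

δ₀ = (0.01119895/0.01118000 − 1)×1000 = (1.001695 − 1)×1000 = 1.695‰
α − 1 = ε/1000 = -0.0078
f^(α−1) = 0.219^(-0.0078) = 1.011916
δ_res = (1.695 + 1000) × 1.011916 − 1000 = 1013.631 − 1000 = 13.63‰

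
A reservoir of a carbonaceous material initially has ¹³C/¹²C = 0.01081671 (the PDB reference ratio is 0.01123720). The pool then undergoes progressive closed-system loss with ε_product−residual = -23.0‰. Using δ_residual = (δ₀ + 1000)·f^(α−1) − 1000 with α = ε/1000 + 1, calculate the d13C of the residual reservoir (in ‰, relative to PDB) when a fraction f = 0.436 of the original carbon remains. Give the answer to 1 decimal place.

δ₀ = (0.01081671/0.01123720 − 1)×1000 = (0.962581 − 1)×1000 = -37.419‰
α − 1 = ε/1000 = -0.0230
f^(α−1) = 0.436^(-0.0230) = 1.019276
δ_res = (-37.419 + 1000) × 1.019276 − 1000 = 981.135 − 1000 = -18.86‰

-18.9‰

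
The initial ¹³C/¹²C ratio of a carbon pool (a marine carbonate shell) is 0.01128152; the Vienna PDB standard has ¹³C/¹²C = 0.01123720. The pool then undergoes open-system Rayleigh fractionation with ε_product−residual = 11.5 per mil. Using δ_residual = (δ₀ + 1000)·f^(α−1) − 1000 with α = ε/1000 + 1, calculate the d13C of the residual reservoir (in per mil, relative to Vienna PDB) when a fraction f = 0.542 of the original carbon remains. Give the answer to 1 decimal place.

δ₀ = (0.01128152/0.01123720 − 1)×1000 = (1.003944 − 1)×1000 = 3.944 per mil
α − 1 = ε/1000 = 0.0115
f^(α−1) = 0.542^(0.0115) = 0.992981
δ_res = (3.944 + 1000) × 0.992981 − 1000 = 996.897 − 1000 = -3.10 per mil

-3.1 per mil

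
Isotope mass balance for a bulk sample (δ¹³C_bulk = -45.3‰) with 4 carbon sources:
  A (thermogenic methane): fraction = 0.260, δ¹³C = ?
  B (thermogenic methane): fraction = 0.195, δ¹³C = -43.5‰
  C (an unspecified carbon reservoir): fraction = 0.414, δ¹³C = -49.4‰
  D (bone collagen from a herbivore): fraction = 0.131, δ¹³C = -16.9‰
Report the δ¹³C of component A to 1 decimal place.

Isotope mass balance: δ_bulk = Σ fᵢ·δᵢ.
-45.3 = 0.260×δ_A + 0.195×(-43.5) + 0.414×(-49.4) + 0.131×(-16.9)
0.260·δ_A = -45.3 − (-31.148) = -14.152
δ_A = -14.152 / 0.260 = -54.43‰

-54.4‰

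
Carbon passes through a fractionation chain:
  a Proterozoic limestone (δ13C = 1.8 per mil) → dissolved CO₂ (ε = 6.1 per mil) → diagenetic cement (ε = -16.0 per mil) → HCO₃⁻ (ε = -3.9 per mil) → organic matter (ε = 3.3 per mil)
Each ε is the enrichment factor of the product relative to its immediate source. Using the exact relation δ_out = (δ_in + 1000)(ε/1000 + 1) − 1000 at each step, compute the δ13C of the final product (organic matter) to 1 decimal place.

step 1: δ = (1.80 + 1000)·(6.1/1000 + 1) − 1000 = 7.91 per mil
step 2: δ = (7.91 + 1000)·(-16.0/1000 + 1) − 1000 = -8.22 per mil
step 3: δ = (-8.22 + 1000)·(-3.9/1000 + 1) − 1000 = -12.08 per mil
step 4: δ = (-12.08 + 1000)·(3.3/1000 + 1) − 1000 = -8.82 per mil

-8.8 per mil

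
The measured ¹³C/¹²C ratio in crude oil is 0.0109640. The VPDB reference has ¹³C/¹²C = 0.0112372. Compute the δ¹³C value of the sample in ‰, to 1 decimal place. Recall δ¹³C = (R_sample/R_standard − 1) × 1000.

δ¹³C = (R_sample / R_standard − 1) × 1000
R_sample / R_standard = 0.0109640 / 0.0112372 = 0.975688
δ¹³C = (0.975688 − 1) × 1000 = -24.31‰

-24.3‰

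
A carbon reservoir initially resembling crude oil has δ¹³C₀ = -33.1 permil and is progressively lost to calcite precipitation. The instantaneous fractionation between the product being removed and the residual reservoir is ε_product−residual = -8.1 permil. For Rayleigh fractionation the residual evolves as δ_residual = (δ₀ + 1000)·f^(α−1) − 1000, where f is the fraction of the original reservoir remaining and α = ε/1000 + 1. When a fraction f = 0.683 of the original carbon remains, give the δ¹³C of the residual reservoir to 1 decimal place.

-30.1 permil

Rayleigh residual: δ_res = (δ₀ + 1000)·f^(α−1) − 1000
α = ε/1000 + 1 = 0.99190, so α − 1 = -0.00810
f^(α−1) = 0.683^(-0.00810) = 1.003093
δ_res = (-33.1 + 1000) × 1.003093 − 1000 = 969.891 − 1000 = -30.11 permil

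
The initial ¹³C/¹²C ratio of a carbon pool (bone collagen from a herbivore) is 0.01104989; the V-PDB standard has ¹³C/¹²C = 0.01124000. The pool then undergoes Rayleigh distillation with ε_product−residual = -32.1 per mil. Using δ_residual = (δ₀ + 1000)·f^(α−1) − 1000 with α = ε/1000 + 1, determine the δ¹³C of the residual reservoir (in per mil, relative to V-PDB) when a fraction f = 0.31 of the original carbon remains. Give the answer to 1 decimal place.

20.7 per mil

δ₀ = (0.01104989/0.01124000 − 1)×1000 = (0.983086 − 1)×1000 = -16.914 per mil
α − 1 = ε/1000 = -0.0321
f^(α−1) = 0.31^(-0.0321) = 1.038311
δ_res = (-16.914 + 1000) × 1.038311 − 1000 = 1020.749 − 1000 = 20.75 per mil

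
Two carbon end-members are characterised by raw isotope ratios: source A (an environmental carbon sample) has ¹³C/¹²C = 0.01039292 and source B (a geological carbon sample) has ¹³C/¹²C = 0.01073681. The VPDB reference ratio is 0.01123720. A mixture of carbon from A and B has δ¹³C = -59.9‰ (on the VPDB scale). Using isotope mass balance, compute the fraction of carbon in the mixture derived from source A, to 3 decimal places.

0.502

δ_A = (0.01039292/0.01123720 − 1)×1000 = (0.924867 − 1)×1000 = -75.133‰
δ_B = (0.01073681/0.01123720 − 1)×1000 = (0.955470 − 1)×1000 = -44.530‰
f_A = (δ_mix − δ_B)/(δ_A − δ_B) = (-59.9 − (-44.530))/(-75.133 − (-44.530))
f_A = -15.370 / -30.603 = 0.5022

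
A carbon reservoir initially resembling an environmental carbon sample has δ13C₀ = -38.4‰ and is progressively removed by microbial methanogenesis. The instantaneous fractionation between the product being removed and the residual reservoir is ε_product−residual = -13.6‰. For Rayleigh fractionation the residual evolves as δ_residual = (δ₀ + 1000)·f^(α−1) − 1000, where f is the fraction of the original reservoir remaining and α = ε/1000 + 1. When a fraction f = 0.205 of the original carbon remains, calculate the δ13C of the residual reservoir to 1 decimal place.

Rayleigh residual: δ_res = (δ₀ + 1000)·f^(α−1) − 1000
α = ε/1000 + 1 = 0.98640, so α − 1 = -0.01360
f^(α−1) = 0.205^(-0.01360) = 1.021786
δ_res = (-38.4 + 1000) × 1.021786 − 1000 = 982.550 − 1000 = -17.45‰

-17.5‰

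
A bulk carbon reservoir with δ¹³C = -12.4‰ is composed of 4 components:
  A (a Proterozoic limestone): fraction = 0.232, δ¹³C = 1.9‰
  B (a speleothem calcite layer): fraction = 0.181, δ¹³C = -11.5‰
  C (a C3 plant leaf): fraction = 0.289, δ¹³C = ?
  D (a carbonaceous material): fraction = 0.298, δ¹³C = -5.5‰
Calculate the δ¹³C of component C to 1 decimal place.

Isotope mass balance: δ_bulk = Σ fᵢ·δᵢ.
-12.4 = 0.232×(1.9) + 0.181×(-11.5) + 0.289×δ_C + 0.298×(-5.5)
0.289·δ_C = -12.4 − (-3.280) = -9.120
δ_C = -9.120 / 0.289 = -31.56‰

-31.6‰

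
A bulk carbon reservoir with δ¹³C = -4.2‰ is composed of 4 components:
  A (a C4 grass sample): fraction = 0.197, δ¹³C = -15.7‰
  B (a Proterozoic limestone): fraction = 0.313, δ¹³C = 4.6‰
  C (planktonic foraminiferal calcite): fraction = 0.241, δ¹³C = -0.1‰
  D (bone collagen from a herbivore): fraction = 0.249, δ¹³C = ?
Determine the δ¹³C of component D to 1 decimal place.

Isotope mass balance: δ_bulk = Σ fᵢ·δᵢ.
-4.2 = 0.197×(-15.7) + 0.313×(4.6) + 0.241×(-0.1) + 0.249×δ_D
0.249·δ_D = -4.2 − (-1.677) = -2.523
δ_D = -2.523 / 0.249 = -10.13‰

-10.1‰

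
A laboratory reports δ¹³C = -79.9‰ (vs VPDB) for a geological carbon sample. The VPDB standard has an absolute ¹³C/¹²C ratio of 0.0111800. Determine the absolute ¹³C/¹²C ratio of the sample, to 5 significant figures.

R_sample = R_standard × (δ¹³C/1000 + 1)
R_sample = 0.0111800 × (-79.9/1000 + 1) = 0.0111800 × 0.920100
R_sample = 0.0102867

0.010287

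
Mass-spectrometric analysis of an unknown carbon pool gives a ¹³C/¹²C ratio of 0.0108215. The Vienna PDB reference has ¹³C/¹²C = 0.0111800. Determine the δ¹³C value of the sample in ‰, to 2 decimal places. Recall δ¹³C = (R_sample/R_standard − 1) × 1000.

δ¹³C = (R_sample / R_standard − 1) × 1000
R_sample / R_standard = 0.0108215 / 0.0111800 = 0.967934
δ¹³C = (0.967934 − 1) × 1000 = -32.066‰

-32.07‰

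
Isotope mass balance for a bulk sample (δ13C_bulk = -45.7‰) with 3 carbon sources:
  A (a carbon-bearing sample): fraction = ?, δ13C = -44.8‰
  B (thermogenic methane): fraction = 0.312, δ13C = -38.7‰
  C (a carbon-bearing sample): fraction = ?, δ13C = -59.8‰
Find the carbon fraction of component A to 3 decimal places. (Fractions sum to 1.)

Let f_A and f_C be the unknown fractions; fractions sum to 1 so f_A + f_C = 0.688.
Mass balance: Σ fᵢ·δᵢ = δ_bulk ⇒ f_A·(-44.8) + f_C·(-59.8) = -45.7 − (-12.074) = -33.626
Substitute f_C = 0.688 − f_A:
f_A·(-44.8 − -59.8) = -33.626 − 0.688×(-59.8) = 7.517
f_A = 7.517 / 15.0 = 0.5011

0.501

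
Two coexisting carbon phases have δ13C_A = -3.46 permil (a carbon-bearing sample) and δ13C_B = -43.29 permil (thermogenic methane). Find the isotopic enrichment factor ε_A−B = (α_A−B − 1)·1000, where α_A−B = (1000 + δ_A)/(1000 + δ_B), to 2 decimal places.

α_A−B = (1000 + -3.46) / (1000 + -43.29) = 996.54 / 956.71 = 1.041632
ε_A−B = (1.041632 − 1) × 1000 = 41.632 permil
(The approximation ε ≈ δ_A − δ_B would give 39.83 permil.)

41.63 permil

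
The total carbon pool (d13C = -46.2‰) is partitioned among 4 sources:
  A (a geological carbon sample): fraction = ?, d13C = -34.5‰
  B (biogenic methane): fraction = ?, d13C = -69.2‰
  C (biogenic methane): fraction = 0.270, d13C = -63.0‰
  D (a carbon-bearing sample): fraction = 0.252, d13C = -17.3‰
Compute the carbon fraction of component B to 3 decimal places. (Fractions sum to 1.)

0.240

Let f_B and f_A be the unknown fractions; fractions sum to 1 so f_B + f_A = 0.478.
Mass balance: Σ fᵢ·δᵢ = δ_bulk ⇒ f_B·(-69.2) + f_A·(-34.5) = -46.2 − (-21.370) = -24.830
Substitute f_A = 0.478 − f_B:
f_B·(-69.2 − -34.5) = -24.830 − 0.478×(-34.5) = -8.339
f_B = -8.339 / -34.7 = 0.2403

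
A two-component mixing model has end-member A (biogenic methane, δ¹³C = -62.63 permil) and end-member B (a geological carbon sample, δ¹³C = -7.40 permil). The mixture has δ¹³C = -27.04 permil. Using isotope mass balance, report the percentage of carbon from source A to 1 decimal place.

35.6%

δ_mix = f_A·δ_A + (1 − f_A)·δ_B  ⇒  f_A = (δ_mix − δ_B)/(δ_A − δ_B)
f_A = (-27.04 − (-7.40)) / (-62.63 − (-7.40))
f_A = -19.64 / -55.23 = 0.3556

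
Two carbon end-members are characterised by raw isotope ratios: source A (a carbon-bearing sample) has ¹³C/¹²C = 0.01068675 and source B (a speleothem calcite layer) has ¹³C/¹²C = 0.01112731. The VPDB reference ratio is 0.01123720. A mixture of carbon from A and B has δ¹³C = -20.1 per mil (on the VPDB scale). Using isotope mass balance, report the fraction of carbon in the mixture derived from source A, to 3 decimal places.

0.263

δ_A = (0.01068675/0.01123720 − 1)×1000 = (0.951015 − 1)×1000 = -48.985 per mil
δ_B = (0.01112731/0.01123720 − 1)×1000 = (0.990221 − 1)×1000 = -9.779 per mil
f_A = (δ_mix − δ_B)/(δ_A − δ_B) = (-20.1 − (-9.779))/(-48.985 − (-9.779))
f_A = -10.321 / -39.205 = 0.2633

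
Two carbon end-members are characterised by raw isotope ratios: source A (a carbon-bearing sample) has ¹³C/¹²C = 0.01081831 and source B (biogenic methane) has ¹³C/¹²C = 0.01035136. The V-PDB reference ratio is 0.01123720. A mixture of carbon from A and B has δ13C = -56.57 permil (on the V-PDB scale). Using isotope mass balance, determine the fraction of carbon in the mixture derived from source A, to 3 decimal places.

0.536

δ_A = (0.01081831/0.01123720 − 1)×1000 = (0.962723 − 1)×1000 = -37.277 permil
δ_B = (0.01035136/0.01123720 − 1)×1000 = (0.921169 − 1)×1000 = -78.831 permil
f_A = (δ_mix − δ_B)/(δ_A − δ_B) = (-56.57 − (-78.831))/(-37.277 − (-78.831))
f_A = 22.261 / 41.554 = 0.5357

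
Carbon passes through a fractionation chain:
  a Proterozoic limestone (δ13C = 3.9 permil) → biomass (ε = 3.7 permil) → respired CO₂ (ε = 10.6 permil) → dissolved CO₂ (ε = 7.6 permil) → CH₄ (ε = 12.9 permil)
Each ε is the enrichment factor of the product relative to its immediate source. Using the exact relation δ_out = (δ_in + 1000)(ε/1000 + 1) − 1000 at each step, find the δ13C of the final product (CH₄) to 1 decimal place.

39.3 permil

step 1: δ = (3.90 + 1000)·(3.7/1000 + 1) − 1000 = 7.61 permil
step 2: δ = (7.61 + 1000)·(10.6/1000 + 1) − 1000 = 18.30 permil
step 3: δ = (18.30 + 1000)·(7.6/1000 + 1) − 1000 = 26.03 permil
step 4: δ = (26.03 + 1000)·(12.9/1000 + 1) − 1000 = 39.27 permil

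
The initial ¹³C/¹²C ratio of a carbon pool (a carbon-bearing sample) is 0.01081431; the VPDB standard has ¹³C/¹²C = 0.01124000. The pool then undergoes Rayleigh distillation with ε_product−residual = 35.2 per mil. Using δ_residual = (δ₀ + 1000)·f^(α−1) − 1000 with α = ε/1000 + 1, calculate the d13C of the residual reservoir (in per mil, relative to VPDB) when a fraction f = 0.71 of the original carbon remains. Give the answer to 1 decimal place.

δ₀ = (0.01081431/0.01124000 − 1)×1000 = (0.962127 − 1)×1000 = -37.873 per mil
α − 1 = ε/1000 = 0.0352
f^(α−1) = 0.71^(0.0352) = 0.988017
δ_res = (-37.873 + 1000) × 0.988017 − 1000 = 950.598 − 1000 = -49.40 per mil

-49.4 per mil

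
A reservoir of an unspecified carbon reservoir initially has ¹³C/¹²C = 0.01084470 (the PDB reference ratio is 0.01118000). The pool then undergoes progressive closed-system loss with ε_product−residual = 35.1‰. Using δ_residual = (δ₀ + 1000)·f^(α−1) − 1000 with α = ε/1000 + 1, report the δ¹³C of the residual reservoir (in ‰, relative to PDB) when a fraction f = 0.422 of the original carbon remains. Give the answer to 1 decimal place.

δ₀ = (0.01084470/0.01118000 − 1)×1000 = (0.970009 − 1)×1000 = -29.991‰
α − 1 = ε/1000 = 0.0351
f^(α−1) = 0.422^(0.0351) = 0.970171
δ_res = (-29.991 + 1000) × 0.970171 − 1000 = 941.075 − 1000 = -58.93‰

-58.9‰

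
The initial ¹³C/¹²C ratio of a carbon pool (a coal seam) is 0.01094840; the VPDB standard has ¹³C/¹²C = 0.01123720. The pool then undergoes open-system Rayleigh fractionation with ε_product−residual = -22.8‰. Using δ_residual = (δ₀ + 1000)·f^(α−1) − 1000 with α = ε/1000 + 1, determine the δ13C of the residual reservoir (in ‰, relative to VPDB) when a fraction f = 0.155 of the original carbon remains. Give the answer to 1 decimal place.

16.6‰

δ₀ = (0.01094840/0.01123720 − 1)×1000 = (0.974300 − 1)×1000 = -25.700‰
α − 1 = ε/1000 = -0.0228
f^(α−1) = 0.155^(-0.0228) = 1.043423
δ_res = (-25.700 + 1000) × 1.043423 − 1000 = 1016.607 − 1000 = 16.61‰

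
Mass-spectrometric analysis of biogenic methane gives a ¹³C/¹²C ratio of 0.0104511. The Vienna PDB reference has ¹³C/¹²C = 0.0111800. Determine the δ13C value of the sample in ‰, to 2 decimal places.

-65.20‰

δ13C = (R_sample / R_standard − 1) × 1000
R_sample / R_standard = 0.0104511 / 0.0111800 = 0.934803
δ13C = (0.934803 − 1) × 1000 = -65.197‰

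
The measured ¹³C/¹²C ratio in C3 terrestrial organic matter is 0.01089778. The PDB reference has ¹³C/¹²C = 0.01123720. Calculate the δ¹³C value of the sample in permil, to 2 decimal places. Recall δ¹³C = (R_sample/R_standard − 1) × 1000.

-30.21 permil

δ¹³C = (R_sample / R_standard − 1) × 1000
R_sample / R_standard = 0.01089778 / 0.01123720 = 0.969795
δ¹³C = (0.969795 − 1) × 1000 = -30.205 permil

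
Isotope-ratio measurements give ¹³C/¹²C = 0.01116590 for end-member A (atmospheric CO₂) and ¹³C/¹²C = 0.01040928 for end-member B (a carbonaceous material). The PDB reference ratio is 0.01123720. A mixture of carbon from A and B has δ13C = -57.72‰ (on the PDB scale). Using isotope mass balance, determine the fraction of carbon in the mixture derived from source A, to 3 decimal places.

0.237

δ_A = (0.01116590/0.01123720 − 1)×1000 = (0.993655 − 1)×1000 = -6.345‰
δ_B = (0.01040928/0.01123720 − 1)×1000 = (0.926323 − 1)×1000 = -73.677‰
f_A = (δ_mix − δ_B)/(δ_A − δ_B) = (-57.72 − (-73.677))/(-6.345 − (-73.677))
f_A = 15.957 / 67.332 = 0.2370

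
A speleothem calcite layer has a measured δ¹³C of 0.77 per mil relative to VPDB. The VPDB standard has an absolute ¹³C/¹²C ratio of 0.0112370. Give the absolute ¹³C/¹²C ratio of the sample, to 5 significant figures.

0.011246

R_sample = R_standard × (δ¹³C/1000 + 1)
R_sample = 0.0112370 × (0.77/1000 + 1) = 0.0112370 × 1.000770
R_sample = 0.0112457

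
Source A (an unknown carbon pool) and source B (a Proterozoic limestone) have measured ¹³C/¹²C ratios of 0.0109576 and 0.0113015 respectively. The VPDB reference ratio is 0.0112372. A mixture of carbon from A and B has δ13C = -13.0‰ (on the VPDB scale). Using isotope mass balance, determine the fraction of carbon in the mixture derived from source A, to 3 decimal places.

0.612

δ_A = (0.0109576/0.0112372 − 1)×1000 = (0.975118 − 1)×1000 = -24.882‰
δ_B = (0.0113015/0.0112372 − 1)×1000 = (1.005722 − 1)×1000 = 5.722‰
f_A = (δ_mix − δ_B)/(δ_A − δ_B) = (-13.0 − (5.722))/(-24.882 − (5.722))
f_A = -18.722 / -30.604 = 0.6118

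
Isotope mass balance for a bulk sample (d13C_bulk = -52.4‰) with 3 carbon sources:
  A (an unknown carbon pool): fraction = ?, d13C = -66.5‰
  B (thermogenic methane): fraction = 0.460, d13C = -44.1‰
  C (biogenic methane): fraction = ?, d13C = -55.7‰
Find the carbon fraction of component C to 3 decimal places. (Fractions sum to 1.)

0.351

Let f_C and f_A be the unknown fractions; fractions sum to 1 so f_C + f_A = 0.540.
Mass balance: Σ fᵢ·δᵢ = δ_bulk ⇒ f_C·(-55.7) + f_A·(-66.5) = -52.4 − (-20.286) = -32.114
Substitute f_A = 0.540 − f_C:
f_C·(-55.7 − -66.5) = -32.114 − 0.540×(-66.5) = 3.796
f_C = 3.796 / 10.8 = 0.3515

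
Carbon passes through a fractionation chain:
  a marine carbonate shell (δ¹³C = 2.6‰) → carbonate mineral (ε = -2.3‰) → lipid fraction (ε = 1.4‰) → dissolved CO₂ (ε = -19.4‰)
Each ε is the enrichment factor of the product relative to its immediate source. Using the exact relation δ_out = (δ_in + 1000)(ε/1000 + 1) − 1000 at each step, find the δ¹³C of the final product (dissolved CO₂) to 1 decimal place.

-17.7‰

step 1: δ = (2.60 + 1000)·(-2.3/1000 + 1) − 1000 = 0.29‰
step 2: δ = (0.29 + 1000)·(1.4/1000 + 1) − 1000 = 1.69‰
step 3: δ = (1.69 + 1000)·(-19.4/1000 + 1) − 1000 = -17.74‰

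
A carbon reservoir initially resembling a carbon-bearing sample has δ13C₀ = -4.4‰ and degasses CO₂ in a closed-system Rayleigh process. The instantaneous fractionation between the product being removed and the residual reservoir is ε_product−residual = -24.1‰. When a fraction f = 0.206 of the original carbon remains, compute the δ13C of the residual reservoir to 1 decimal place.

34.2‰

Rayleigh residual: δ_res = (δ₀ + 1000)·f^(α−1) − 1000
α = ε/1000 + 1 = 0.97590, so α − 1 = -0.02410
f^(α−1) = 0.206^(-0.02410) = 1.038809
δ_res = (-4.4 + 1000) × 1.038809 − 1000 = 1034.238 − 1000 = 34.24‰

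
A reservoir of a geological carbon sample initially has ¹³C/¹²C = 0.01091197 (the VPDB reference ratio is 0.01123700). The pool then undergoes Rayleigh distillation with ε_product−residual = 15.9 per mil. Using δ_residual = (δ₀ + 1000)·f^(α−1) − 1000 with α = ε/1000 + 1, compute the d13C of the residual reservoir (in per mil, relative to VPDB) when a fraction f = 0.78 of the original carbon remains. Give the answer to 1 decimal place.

δ₀ = (0.01091197/0.01123700 − 1)×1000 = (0.971075 − 1)×1000 = -28.925 per mil
α − 1 = ε/1000 = 0.0159
f^(α−1) = 0.78^(0.0159) = 0.996057
δ_res = (-28.925 + 1000) × 0.996057 − 1000 = 967.246 − 1000 = -32.75 per mil

-32.8 per mil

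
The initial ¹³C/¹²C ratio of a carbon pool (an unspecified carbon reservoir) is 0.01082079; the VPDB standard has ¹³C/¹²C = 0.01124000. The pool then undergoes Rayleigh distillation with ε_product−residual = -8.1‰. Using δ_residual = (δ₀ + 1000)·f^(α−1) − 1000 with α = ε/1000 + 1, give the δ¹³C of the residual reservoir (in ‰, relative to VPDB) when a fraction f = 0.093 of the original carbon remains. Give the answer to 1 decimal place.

-18.6‰

δ₀ = (0.01082079/0.01124000 − 1)×1000 = (0.962704 − 1)×1000 = -37.296‰
α − 1 = ε/1000 = -0.0081
f^(α−1) = 0.093^(-0.0081) = 1.019425
δ_res = (-37.296 + 1000) × 1.019425 − 1000 = 981.404 − 1000 = -18.60‰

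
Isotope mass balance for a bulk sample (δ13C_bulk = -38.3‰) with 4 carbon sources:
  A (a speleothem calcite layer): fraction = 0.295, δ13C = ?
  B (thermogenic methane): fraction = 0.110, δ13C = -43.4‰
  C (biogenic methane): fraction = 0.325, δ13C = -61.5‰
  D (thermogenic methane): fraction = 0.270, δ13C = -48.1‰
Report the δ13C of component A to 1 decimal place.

Isotope mass balance: δ_bulk = Σ fᵢ·δᵢ.
-38.3 = 0.295×δ_A + 0.110×(-43.4) + 0.325×(-61.5) + 0.270×(-48.1)
0.295·δ_A = -38.3 − (-37.748) = -0.551
δ_A = -0.551 / 0.295 = -1.87‰

-1.9‰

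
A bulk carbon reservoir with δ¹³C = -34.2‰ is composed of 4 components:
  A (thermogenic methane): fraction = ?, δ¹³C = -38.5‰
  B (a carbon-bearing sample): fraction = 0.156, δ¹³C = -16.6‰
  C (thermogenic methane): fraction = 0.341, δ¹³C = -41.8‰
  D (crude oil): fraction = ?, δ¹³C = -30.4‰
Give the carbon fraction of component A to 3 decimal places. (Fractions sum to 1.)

Let f_A and f_D be the unknown fractions; fractions sum to 1 so f_A + f_D = 0.503.
Mass balance: Σ fᵢ·δᵢ = δ_bulk ⇒ f_A·(-38.5) + f_D·(-30.4) = -34.2 − (-16.843) = -17.357
Substitute f_D = 0.503 − f_A:
f_A·(-38.5 − -30.4) = -17.357 − 0.503×(-30.4) = -2.065
f_A = -2.065 / -8.1 = 0.2550

0.255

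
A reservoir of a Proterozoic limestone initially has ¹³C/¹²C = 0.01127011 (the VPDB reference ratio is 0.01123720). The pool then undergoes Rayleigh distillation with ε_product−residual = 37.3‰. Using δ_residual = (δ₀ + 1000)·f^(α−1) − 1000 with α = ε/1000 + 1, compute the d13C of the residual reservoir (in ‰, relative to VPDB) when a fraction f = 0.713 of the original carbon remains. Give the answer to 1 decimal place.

δ₀ = (0.01127011/0.01123720 − 1)×1000 = (1.002929 − 1)×1000 = 2.929‰
α − 1 = ε/1000 = 0.0373
f^(α−1) = 0.713^(0.0373) = 0.987462
δ_res = (2.929 + 1000) × 0.987462 − 1000 = 990.354 − 1000 = -9.65‰

-9.6‰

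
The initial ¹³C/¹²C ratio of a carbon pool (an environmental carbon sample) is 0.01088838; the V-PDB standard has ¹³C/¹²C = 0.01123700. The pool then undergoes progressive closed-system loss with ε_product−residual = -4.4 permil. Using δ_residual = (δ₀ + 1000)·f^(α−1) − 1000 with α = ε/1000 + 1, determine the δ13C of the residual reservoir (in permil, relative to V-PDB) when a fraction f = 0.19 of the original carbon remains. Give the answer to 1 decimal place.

δ₀ = (0.01088838/0.01123700 − 1)×1000 = (0.968976 − 1)×1000 = -31.024 permil
α − 1 = ε/1000 = -0.0044
f^(α−1) = 0.19^(-0.0044) = 1.007334
δ_res = (-31.024 + 1000) × 1.007334 − 1000 = 976.082 − 1000 = -23.92 permil

-23.9 permil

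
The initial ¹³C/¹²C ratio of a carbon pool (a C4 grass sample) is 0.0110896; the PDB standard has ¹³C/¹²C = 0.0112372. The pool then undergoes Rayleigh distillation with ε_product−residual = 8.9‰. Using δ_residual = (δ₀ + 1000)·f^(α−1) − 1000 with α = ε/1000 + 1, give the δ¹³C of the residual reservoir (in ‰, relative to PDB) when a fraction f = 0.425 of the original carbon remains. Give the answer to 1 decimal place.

δ₀ = (0.0110896/0.0112372 − 1)×1000 = (0.986865 − 1)×1000 = -13.135‰
α − 1 = ε/1000 = 0.0089
f^(α−1) = 0.425^(0.0089) = 0.992413
δ_res = (-13.135 + 1000) × 0.992413 − 1000 = 979.378 − 1000 = -20.62‰

-20.6‰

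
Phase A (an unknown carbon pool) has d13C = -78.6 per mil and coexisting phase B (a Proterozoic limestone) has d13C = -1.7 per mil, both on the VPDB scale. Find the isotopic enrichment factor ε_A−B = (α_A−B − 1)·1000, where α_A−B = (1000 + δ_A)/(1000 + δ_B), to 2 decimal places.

α_A−B = (1000 + -78.6) / (1000 + -1.7) = 921.4 / 998.3 = 0.922969
ε_A−B = (0.922969 − 1) × 1000 = -77.031 per mil
(The approximation ε ≈ δ_A − δ_B would give -76.9 per mil.)

-77.03 per mil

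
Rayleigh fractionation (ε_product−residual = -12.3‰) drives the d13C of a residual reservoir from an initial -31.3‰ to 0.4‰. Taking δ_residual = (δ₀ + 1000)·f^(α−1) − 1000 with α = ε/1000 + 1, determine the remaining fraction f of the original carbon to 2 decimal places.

α − 1 = ε/1000 = -0.0123
(δ_res + 1000)/(δ₀ + 1000) = (0.4 + 1000)/(-31.3 + 1000) = 1000.4/968.7 = 1.032724
f = 1.032724^(1/-0.0123) = exp(ln(1.032724)/-0.0123) = exp(0.03220/-0.0123)
f = exp(-2.6179) = 0.0730

0.07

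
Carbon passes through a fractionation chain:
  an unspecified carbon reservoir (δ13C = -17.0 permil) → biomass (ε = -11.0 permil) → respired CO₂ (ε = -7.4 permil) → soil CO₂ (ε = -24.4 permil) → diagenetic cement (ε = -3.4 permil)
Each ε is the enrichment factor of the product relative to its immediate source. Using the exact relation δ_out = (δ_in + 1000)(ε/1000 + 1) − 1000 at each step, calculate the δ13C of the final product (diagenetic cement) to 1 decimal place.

step 1: δ = (-17.00 + 1000)·(-11.0/1000 + 1) − 1000 = -27.81 permil
step 2: δ = (-27.81 + 1000)·(-7.4/1000 + 1) − 1000 = -35.01 permil
step 3: δ = (-35.01 + 1000)·(-24.4/1000 + 1) − 1000 = -58.55 permil
step 4: δ = (-58.55 + 1000)·(-3.4/1000 + 1) − 1000 = -61.75 permil

-61.8 permil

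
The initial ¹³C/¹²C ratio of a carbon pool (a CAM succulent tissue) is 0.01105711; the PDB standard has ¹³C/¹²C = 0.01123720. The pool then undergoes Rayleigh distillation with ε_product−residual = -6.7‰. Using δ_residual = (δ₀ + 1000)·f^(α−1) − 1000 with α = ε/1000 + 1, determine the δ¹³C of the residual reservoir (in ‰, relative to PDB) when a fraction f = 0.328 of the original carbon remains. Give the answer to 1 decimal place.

δ₀ = (0.01105711/0.01123720 − 1)×1000 = (0.983974 − 1)×1000 = -16.026‰
α − 1 = ε/1000 = -0.0067
f^(α−1) = 0.328^(-0.0067) = 1.007497
δ_res = (-16.026 + 1000) × 1.007497 − 1000 = 991.350 − 1000 = -8.65‰

-8.6‰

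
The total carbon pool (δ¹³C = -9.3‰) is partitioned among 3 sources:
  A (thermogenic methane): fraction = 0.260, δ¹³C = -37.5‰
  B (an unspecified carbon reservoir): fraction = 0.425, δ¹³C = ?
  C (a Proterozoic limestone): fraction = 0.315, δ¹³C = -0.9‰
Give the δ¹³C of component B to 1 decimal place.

1.7‰

Isotope mass balance: δ_bulk = Σ fᵢ·δᵢ.
-9.3 = 0.260×(-37.5) + 0.425×δ_B + 0.315×(-0.9)
0.425·δ_B = -9.3 − (-10.034) = 0.733
δ_B = 0.733 / 0.425 = 1.73‰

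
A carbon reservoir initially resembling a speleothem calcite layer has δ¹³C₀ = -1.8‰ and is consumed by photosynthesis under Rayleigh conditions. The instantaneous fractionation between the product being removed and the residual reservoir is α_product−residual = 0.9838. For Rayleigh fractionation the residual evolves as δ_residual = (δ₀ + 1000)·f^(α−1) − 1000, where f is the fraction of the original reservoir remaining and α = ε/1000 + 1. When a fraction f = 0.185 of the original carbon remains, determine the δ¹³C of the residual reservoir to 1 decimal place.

25.9‰

Rayleigh residual: δ_res = (δ₀ + 1000)·f^(α−1) − 1000
α − 1 = -0.01620
f^(α−1) = 0.185^(-0.01620) = 1.027713
δ_res = (-1.8 + 1000) × 1.027713 − 1000 = 1025.863 − 1000 = 25.86‰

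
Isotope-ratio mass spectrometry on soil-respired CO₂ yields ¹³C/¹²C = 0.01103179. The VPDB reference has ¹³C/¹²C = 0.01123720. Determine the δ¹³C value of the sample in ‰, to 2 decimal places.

-18.28‰

δ¹³C = (R_sample / R_standard − 1) × 1000
R_sample / R_standard = 0.01103179 / 0.01123720 = 0.981721
δ¹³C = (0.981721 − 1) × 1000 = -18.279‰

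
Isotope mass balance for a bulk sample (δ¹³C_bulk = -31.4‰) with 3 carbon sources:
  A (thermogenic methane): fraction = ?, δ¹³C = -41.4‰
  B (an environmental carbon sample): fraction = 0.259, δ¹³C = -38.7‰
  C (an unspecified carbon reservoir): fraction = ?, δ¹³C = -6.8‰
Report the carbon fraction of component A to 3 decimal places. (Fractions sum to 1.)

0.472

Let f_A and f_C be the unknown fractions; fractions sum to 1 so f_A + f_C = 0.741.
Mass balance: Σ fᵢ·δᵢ = δ_bulk ⇒ f_A·(-41.4) + f_C·(-6.8) = -31.4 − (-10.023) = -21.377
Substitute f_C = 0.741 − f_A:
f_A·(-41.4 − -6.8) = -21.377 − 0.741×(-6.8) = -16.338
f_A = -16.338 / -34.6 = 0.4722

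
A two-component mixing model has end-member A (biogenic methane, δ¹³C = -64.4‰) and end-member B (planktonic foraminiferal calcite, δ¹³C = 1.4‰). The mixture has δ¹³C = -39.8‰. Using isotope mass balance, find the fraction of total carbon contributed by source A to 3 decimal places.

δ_mix = f_A·δ_A + (1 − f_A)·δ_B  ⇒  f_A = (δ_mix − δ_B)/(δ_A − δ_B)
f_A = (-39.8 − (1.4)) / (-64.4 − (1.4))
f_A = -41.2 / -65.8 = 0.6261

0.626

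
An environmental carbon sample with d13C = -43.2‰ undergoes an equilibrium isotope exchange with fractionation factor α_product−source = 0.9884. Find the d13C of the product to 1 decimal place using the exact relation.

δ_product = (δ_source + 1000)·α − 1000
δ_product = (-43.2 + 1000) × 0.9884 − 1000
δ_product = 945.701 − 1000 = -54.30‰

-54.3‰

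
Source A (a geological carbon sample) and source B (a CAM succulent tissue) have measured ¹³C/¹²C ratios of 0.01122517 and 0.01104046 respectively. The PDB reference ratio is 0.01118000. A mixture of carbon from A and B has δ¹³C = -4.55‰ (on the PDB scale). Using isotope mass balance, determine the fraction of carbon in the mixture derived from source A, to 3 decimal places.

δ_A = (0.01122517/0.01118000 − 1)×1000 = (1.004040 − 1)×1000 = 4.040‰
δ_B = (0.01104046/0.01118000 − 1)×1000 = (0.987519 − 1)×1000 = -12.481‰
f_A = (δ_mix − δ_B)/(δ_A − δ_B) = (-4.55 − (-12.481))/(4.040 − (-12.481))
f_A = 7.931 / 16.521 = 0.4801

0.480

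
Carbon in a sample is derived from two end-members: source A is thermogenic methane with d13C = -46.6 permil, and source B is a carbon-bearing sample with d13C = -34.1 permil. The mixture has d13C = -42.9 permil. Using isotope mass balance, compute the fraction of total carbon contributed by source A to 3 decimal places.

0.704

δ_mix = f_A·δ_A + (1 − f_A)·δ_B  ⇒  f_A = (δ_mix − δ_B)/(δ_A − δ_B)
f_A = (-42.9 − (-34.1)) / (-46.6 − (-34.1))
f_A = -8.8 / -12.5 = 0.7040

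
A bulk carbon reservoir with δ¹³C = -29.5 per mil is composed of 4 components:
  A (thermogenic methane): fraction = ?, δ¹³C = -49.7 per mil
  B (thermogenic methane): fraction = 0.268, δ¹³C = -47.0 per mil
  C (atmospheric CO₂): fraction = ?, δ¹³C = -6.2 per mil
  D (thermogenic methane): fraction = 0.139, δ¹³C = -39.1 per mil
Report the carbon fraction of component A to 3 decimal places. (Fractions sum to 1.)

Let f_A and f_C be the unknown fractions; fractions sum to 1 so f_A + f_C = 0.593.
Mass balance: Σ fᵢ·δᵢ = δ_bulk ⇒ f_A·(-49.7) + f_C·(-6.2) = -29.5 − (-18.031) = -11.469
Substitute f_C = 0.593 − f_A:
f_A·(-49.7 − -6.2) = -11.469 − 0.593×(-6.2) = -7.792
f_A = -7.792 / -43.5 = 0.1791

0.179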